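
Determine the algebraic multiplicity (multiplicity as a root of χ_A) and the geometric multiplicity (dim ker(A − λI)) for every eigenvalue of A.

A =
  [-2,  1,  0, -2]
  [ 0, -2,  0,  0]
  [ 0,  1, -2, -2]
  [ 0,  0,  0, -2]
λ = -2: alg = 4, geom = 3

Step 1 — factor the characteristic polynomial to read off the algebraic multiplicities:
  χ_A(x) = (x + 2)^4

Step 2 — compute geometric multiplicities via the rank-nullity identity g(λ) = n − rank(A − λI):
  rank(A − (-2)·I) = 1, so dim ker(A − (-2)·I) = n − 1 = 3

Summary:
  λ = -2: algebraic multiplicity = 4, geometric multiplicity = 3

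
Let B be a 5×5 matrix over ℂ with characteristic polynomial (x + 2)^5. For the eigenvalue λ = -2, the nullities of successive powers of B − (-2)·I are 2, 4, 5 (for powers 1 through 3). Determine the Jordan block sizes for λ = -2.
Block sizes for λ = -2: [3, 2]

From the dimensions of kernels of powers, the number of Jordan blocks of size at least j is d_j − d_{j−1} where d_j = dim ker(N^j) (with d_0 = 0). Computing the differences gives [2, 2, 1].
The number of blocks of size exactly k is (#blocks of size ≥ k) − (#blocks of size ≥ k + 1), so the partition is: 1 block(s) of size 2, 1 block(s) of size 3.
In nonincreasing order the block sizes are [3, 2].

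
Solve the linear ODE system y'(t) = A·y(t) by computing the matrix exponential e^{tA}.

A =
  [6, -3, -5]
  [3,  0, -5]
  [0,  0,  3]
e^{tA} =
  [3*t*exp(3*t) + exp(3*t), -3*t*exp(3*t), -5*t*exp(3*t)]
  [3*t*exp(3*t), -3*t*exp(3*t) + exp(3*t), -5*t*exp(3*t)]
  [0, 0, exp(3*t)]

Strategy: write A = P · J · P⁻¹ where J is a Jordan canonical form, so e^{tA} = P · e^{tJ} · P⁻¹, and e^{tJ} can be computed block-by-block.

A has Jordan form
J =
  [3, 1, 0]
  [0, 3, 0]
  [0, 0, 3]
(up to reordering of blocks).

Per-block formulas:
  For a 2×2 Jordan block J_2(3): exp(t · J_2(3)) = e^(3t)·(I + t·N), where N is the 2×2 nilpotent shift.
  For a 1×1 block at λ = 3: exp(t · [3]) = [e^(3t)].

After assembling e^{tJ} and conjugating by P, we get:

e^{tA} =
  [3*t*exp(3*t) + exp(3*t), -3*t*exp(3*t), -5*t*exp(3*t)]
  [3*t*exp(3*t), -3*t*exp(3*t) + exp(3*t), -5*t*exp(3*t)]
  [0, 0, exp(3*t)]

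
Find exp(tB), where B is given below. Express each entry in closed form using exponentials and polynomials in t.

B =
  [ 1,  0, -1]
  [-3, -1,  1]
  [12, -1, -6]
e^{tB} =
  [-3*t^2*exp(-2*t)/2 + 3*t*exp(-2*t) + exp(-2*t), t^2*exp(-2*t)/2, t^2*exp(-2*t)/2 - t*exp(-2*t)]
  [-3*t*exp(-2*t), t*exp(-2*t) + exp(-2*t), t*exp(-2*t)]
  [-9*t^2*exp(-2*t)/2 + 12*t*exp(-2*t), 3*t^2*exp(-2*t)/2 - t*exp(-2*t), 3*t^2*exp(-2*t)/2 - 4*t*exp(-2*t) + exp(-2*t)]

Strategy: write B = P · J · P⁻¹ where J is a Jordan canonical form, so e^{tB} = P · e^{tJ} · P⁻¹, and e^{tJ} can be computed block-by-block.

B has Jordan form
J =
  [-2,  1,  0]
  [ 0, -2,  1]
  [ 0,  0, -2]
(up to reordering of blocks).

Per-block formulas:
  For a 3×3 Jordan block J_3(-2): exp(t · J_3(-2)) = e^(-2t)·(I + t·N + (t^2/2)·N^2), where N is the 3×3 nilpotent shift.

After assembling e^{tJ} and conjugating by P, we get:

e^{tB} =
  [-3*t^2*exp(-2*t)/2 + 3*t*exp(-2*t) + exp(-2*t), t^2*exp(-2*t)/2, t^2*exp(-2*t)/2 - t*exp(-2*t)]
  [-3*t*exp(-2*t), t*exp(-2*t) + exp(-2*t), t*exp(-2*t)]
  [-9*t^2*exp(-2*t)/2 + 12*t*exp(-2*t), 3*t^2*exp(-2*t)/2 - t*exp(-2*t), 3*t^2*exp(-2*t)/2 - 4*t*exp(-2*t) + exp(-2*t)]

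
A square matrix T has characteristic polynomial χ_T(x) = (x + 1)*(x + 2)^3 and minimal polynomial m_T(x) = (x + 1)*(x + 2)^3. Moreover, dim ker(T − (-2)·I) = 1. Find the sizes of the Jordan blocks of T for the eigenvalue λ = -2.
Block sizes for λ = -2: [3]

Step 1 — from the characteristic polynomial, algebraic multiplicity of λ = -2 is 3. From dim ker(T − (-2)·I) = 1, there are exactly 1 Jordan blocks for λ = -2.
Step 2 — from the minimal polynomial, the factor (x + 2)^3 tells us the largest block for λ = -2 has size 3.
Step 3 — with total size 3, 1 blocks, and largest block 3, the block sizes (in nonincreasing order) are [3].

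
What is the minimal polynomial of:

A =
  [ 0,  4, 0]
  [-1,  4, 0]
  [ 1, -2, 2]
x^2 - 4*x + 4

The characteristic polynomial is χ_A(x) = (x - 2)^3, so the eigenvalues are known. The minimal polynomial is
  m_A(x) = Π_λ (x − λ)^{k_λ}
where k_λ is the size of the *largest* Jordan block for λ (equivalently, the smallest k with (A − λI)^k v = 0 for every generalised eigenvector v of λ).

  λ = 2: largest Jordan block has size 2, contributing (x − 2)^2

So m_A(x) = (x - 2)^2 = x^2 - 4*x + 4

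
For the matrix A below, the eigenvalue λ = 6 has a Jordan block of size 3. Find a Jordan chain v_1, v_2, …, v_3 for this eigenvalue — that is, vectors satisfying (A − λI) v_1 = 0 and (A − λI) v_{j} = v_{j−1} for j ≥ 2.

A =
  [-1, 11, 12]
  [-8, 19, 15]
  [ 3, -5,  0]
A Jordan chain for λ = 6 of length 3:
v_1 = (-3, -3, 1)ᵀ
v_2 = (-7, -8, 3)ᵀ
v_3 = (1, 0, 0)ᵀ

Let N = A − (6)·I. We want v_3 with N^3 v_3 = 0 but N^2 v_3 ≠ 0; then v_{j-1} := N · v_j for j = 3, …, 2.

Pick v_3 = (1, 0, 0)ᵀ.
Then v_2 = N · v_3 = (-7, -8, 3)ᵀ.
Then v_1 = N · v_2 = (-3, -3, 1)ᵀ.

Sanity check: (A − (6)·I) v_1 = (0, 0, 0)ᵀ = 0. ✓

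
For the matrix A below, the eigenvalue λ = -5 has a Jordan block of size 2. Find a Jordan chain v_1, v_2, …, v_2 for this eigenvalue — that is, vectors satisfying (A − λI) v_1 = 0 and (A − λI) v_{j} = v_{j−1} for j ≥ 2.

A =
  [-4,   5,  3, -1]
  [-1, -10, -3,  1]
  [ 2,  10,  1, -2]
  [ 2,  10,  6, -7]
A Jordan chain for λ = -5 of length 2:
v_1 = (1, -1, 2, 2)ᵀ
v_2 = (1, 0, 0, 0)ᵀ

Let N = A − (-5)·I. We want v_2 with N^2 v_2 = 0 but N^1 v_2 ≠ 0; then v_{j-1} := N · v_j for j = 2, …, 2.

Pick v_2 = (1, 0, 0, 0)ᵀ.
Then v_1 = N · v_2 = (1, -1, 2, 2)ᵀ.

Sanity check: (A − (-5)·I) v_1 = (0, 0, 0, 0)ᵀ = 0. ✓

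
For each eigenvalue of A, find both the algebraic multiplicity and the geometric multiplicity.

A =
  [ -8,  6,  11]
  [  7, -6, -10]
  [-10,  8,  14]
λ = 0: alg = 3, geom = 1

Step 1 — factor the characteristic polynomial to read off the algebraic multiplicities:
  χ_A(x) = x^3

Step 2 — compute geometric multiplicities via the rank-nullity identity g(λ) = n − rank(A − λI):
  rank(A − (0)·I) = 2, so dim ker(A − (0)·I) = n − 2 = 1

Summary:
  λ = 0: algebraic multiplicity = 3, geometric multiplicity = 1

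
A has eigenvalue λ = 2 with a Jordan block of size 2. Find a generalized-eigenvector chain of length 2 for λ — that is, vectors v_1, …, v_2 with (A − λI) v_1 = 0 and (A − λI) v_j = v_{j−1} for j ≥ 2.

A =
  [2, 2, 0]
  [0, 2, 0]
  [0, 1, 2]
A Jordan chain for λ = 2 of length 2:
v_1 = (2, 0, 1)ᵀ
v_2 = (0, 1, 0)ᵀ

Let N = A − (2)·I. We want v_2 with N^2 v_2 = 0 but N^1 v_2 ≠ 0; then v_{j-1} := N · v_j for j = 2, …, 2.

Pick v_2 = (0, 1, 0)ᵀ.
Then v_1 = N · v_2 = (2, 0, 1)ᵀ.

Sanity check: (A − (2)·I) v_1 = (0, 0, 0)ᵀ = 0. ✓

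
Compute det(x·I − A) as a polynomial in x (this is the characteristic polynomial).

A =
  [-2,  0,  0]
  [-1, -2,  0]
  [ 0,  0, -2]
x^3 + 6*x^2 + 12*x + 8

Expanding det(x·I − A) (e.g. by cofactor expansion or by noting that A is similar to its Jordan form J, which has the same characteristic polynomial as A) gives
  χ_A(x) = x^3 + 6*x^2 + 12*x + 8
which factors as (x + 2)^3. The eigenvalues (with algebraic multiplicities) are λ = -2 with multiplicity 3.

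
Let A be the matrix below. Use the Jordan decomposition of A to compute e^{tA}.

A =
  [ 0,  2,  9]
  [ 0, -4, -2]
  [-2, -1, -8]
e^{tA} =
  [-t^2*exp(-4*t) + 4*t*exp(-4*t) + exp(-4*t), -t^2*exp(-4*t)/2 + 2*t*exp(-4*t), -2*t^2*exp(-4*t) + 9*t*exp(-4*t)]
  [2*t^2*exp(-4*t), t^2*exp(-4*t) + exp(-4*t), 4*t^2*exp(-4*t) - 2*t*exp(-4*t)]
  [-2*t*exp(-4*t), -t*exp(-4*t), -4*t*exp(-4*t) + exp(-4*t)]

Strategy: write A = P · J · P⁻¹ where J is a Jordan canonical form, so e^{tA} = P · e^{tJ} · P⁻¹, and e^{tJ} can be computed block-by-block.

A has Jordan form
J =
  [-4,  1,  0]
  [ 0, -4,  1]
  [ 0,  0, -4]
(up to reordering of blocks).

Per-block formulas:
  For a 3×3 Jordan block J_3(-4): exp(t · J_3(-4)) = e^(-4t)·(I + t·N + (t^2/2)·N^2), where N is the 3×3 nilpotent shift.

After assembling e^{tJ} and conjugating by P, we get:

e^{tA} =
  [-t^2*exp(-4*t) + 4*t*exp(-4*t) + exp(-4*t), -t^2*exp(-4*t)/2 + 2*t*exp(-4*t), -2*t^2*exp(-4*t) + 9*t*exp(-4*t)]
  [2*t^2*exp(-4*t), t^2*exp(-4*t) + exp(-4*t), 4*t^2*exp(-4*t) - 2*t*exp(-4*t)]
  [-2*t*exp(-4*t), -t*exp(-4*t), -4*t*exp(-4*t) + exp(-4*t)]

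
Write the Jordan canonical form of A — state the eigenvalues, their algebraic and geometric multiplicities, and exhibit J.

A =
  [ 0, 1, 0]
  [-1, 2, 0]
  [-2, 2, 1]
J_2(1) ⊕ J_1(1)

The characteristic polynomial is
  det(x·I − A) = x^3 - 3*x^2 + 3*x - 1 = (x - 1)^3

Eigenvalues and multiplicities (the geometric multiplicity of λ is n − rank(A − λI), which equals the number of Jordan blocks for λ):
  λ = 1: algebraic multiplicity = 3, geometric multiplicity = 2

Determining the block sizes for each eigenvalue:
  λ = 1: 2 blocks summing to 3 forces exactly one block of size 2 and the rest size 1 → block sizes [2, 1]

Assembling the blocks gives a Jordan form
J =
  [1, 1, 0]
  [0, 1, 0]
  [0, 0, 1]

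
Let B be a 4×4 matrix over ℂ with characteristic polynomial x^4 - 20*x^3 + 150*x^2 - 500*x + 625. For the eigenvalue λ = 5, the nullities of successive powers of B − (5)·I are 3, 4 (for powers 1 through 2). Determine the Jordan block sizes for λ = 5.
Block sizes for λ = 5: [2, 1, 1]

From the dimensions of kernels of powers, the number of Jordan blocks of size at least j is d_j − d_{j−1} where d_j = dim ker(N^j) (with d_0 = 0). Computing the differences gives [3, 1].
The number of blocks of size exactly k is (#blocks of size ≥ k) − (#blocks of size ≥ k + 1), so the partition is: 2 block(s) of size 1, 1 block(s) of size 2.
In nonincreasing order the block sizes are [2, 1, 1].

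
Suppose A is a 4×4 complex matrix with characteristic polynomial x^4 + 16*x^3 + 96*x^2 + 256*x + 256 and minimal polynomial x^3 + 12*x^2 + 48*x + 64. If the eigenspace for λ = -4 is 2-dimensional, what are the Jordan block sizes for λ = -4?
Block sizes for λ = -4: [3, 1]

Step 1 — from the characteristic polynomial, algebraic multiplicity of λ = -4 is 4. From dim ker(A − (-4)·I) = 2, there are exactly 2 Jordan blocks for λ = -4.
Step 2 — from the minimal polynomial, the factor (x + 4)^3 tells us the largest block for λ = -4 has size 3.
Step 3 — with total size 4, 2 blocks, and largest block 3, the block sizes (in nonincreasing order) are [3, 1].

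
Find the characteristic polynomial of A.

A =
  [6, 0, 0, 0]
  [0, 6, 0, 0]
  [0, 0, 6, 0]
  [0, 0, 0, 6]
x^4 - 24*x^3 + 216*x^2 - 864*x + 1296

Expanding det(x·I − A) (e.g. by cofactor expansion or by noting that A is similar to its Jordan form J, which has the same characteristic polynomial as A) gives
  χ_A(x) = x^4 - 24*x^3 + 216*x^2 - 864*x + 1296
which factors as (x - 6)^4. The eigenvalues (with algebraic multiplicities) are λ = 6 with multiplicity 4.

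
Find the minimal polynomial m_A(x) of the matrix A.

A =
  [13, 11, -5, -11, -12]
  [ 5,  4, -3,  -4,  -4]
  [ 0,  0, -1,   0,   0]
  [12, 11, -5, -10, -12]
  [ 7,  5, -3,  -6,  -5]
x^4 - 2*x^3 + 2*x - 1

The characteristic polynomial is χ_A(x) = (x - 1)^3*(x + 1)^2, so the eigenvalues are known. The minimal polynomial is
  m_A(x) = Π_λ (x − λ)^{k_λ}
where k_λ is the size of the *largest* Jordan block for λ (equivalently, the smallest k with (A − λI)^k v = 0 for every generalised eigenvector v of λ).

  λ = -1: largest Jordan block has size 1, contributing (x + 1)
  λ = 1: largest Jordan block has size 3, contributing (x − 1)^3

So m_A(x) = (x - 1)^3*(x + 1) = x^4 - 2*x^3 + 2*x - 1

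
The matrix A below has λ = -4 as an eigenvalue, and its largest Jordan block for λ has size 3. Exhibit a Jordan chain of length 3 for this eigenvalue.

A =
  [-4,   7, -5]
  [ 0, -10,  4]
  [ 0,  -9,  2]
A Jordan chain for λ = -4 of length 3:
v_1 = (3, 0, 0)ᵀ
v_2 = (7, -6, -9)ᵀ
v_3 = (0, 1, 0)ᵀ

Let N = A − (-4)·I. We want v_3 with N^3 v_3 = 0 but N^2 v_3 ≠ 0; then v_{j-1} := N · v_j for j = 3, …, 2.

Pick v_3 = (0, 1, 0)ᵀ.
Then v_2 = N · v_3 = (7, -6, -9)ᵀ.
Then v_1 = N · v_2 = (3, 0, 0)ᵀ.

Sanity check: (A − (-4)·I) v_1 = (0, 0, 0)ᵀ = 0. ✓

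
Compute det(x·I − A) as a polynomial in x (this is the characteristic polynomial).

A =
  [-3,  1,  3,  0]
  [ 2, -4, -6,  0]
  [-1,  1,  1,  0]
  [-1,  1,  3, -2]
x^4 + 8*x^3 + 24*x^2 + 32*x + 16

Expanding det(x·I − A) (e.g. by cofactor expansion or by noting that A is similar to its Jordan form J, which has the same characteristic polynomial as A) gives
  χ_A(x) = x^4 + 8*x^3 + 24*x^2 + 32*x + 16
which factors as (x + 2)^4. The eigenvalues (with algebraic multiplicities) are λ = -2 with multiplicity 4.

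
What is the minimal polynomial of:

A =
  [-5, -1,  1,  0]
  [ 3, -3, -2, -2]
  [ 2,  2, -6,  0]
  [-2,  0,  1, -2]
x^3 + 12*x^2 + 48*x + 64

The characteristic polynomial is χ_A(x) = (x + 4)^4, so the eigenvalues are known. The minimal polynomial is
  m_A(x) = Π_λ (x − λ)^{k_λ}
where k_λ is the size of the *largest* Jordan block for λ (equivalently, the smallest k with (A − λI)^k v = 0 for every generalised eigenvector v of λ).

  λ = -4: largest Jordan block has size 3, contributing (x + 4)^3

So m_A(x) = (x + 4)^3 = x^3 + 12*x^2 + 48*x + 64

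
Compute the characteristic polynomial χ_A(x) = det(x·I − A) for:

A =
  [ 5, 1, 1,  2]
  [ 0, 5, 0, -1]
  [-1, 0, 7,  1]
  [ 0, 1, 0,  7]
x^4 - 24*x^3 + 216*x^2 - 864*x + 1296

Expanding det(x·I − A) (e.g. by cofactor expansion or by noting that A is similar to its Jordan form J, which has the same characteristic polynomial as A) gives
  χ_A(x) = x^4 - 24*x^3 + 216*x^2 - 864*x + 1296
which factors as (x - 6)^4. The eigenvalues (with algebraic multiplicities) are λ = 6 with multiplicity 4.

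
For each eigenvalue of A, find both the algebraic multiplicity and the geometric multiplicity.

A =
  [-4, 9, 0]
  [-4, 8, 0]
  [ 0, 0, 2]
λ = 2: alg = 3, geom = 2

Step 1 — factor the characteristic polynomial to read off the algebraic multiplicities:
  χ_A(x) = (x - 2)^3

Step 2 — compute geometric multiplicities via the rank-nullity identity g(λ) = n − rank(A − λI):
  rank(A − (2)·I) = 1, so dim ker(A − (2)·I) = n − 1 = 2

Summary:
  λ = 2: algebraic multiplicity = 3, geometric multiplicity = 2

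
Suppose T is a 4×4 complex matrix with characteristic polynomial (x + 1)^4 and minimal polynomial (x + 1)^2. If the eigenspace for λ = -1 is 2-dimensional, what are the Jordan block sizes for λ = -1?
Block sizes for λ = -1: [2, 2]

Step 1 — from the characteristic polynomial, algebraic multiplicity of λ = -1 is 4. From dim ker(T − (-1)·I) = 2, there are exactly 2 Jordan blocks for λ = -1.
Step 2 — from the minimal polynomial, the factor (x + 1)^2 tells us the largest block for λ = -1 has size 2.
Step 3 — with total size 4, 2 blocks, and largest block 2, the block sizes (in nonincreasing order) are [2, 2].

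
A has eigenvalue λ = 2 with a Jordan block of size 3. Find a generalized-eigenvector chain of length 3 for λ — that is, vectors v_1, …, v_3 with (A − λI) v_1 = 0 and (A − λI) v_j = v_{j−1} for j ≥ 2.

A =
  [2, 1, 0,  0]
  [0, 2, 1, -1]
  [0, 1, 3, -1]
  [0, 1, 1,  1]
A Jordan chain for λ = 2 of length 3:
v_1 = (1, 0, 1, 1)ᵀ
v_2 = (0, 1, 1, 1)ᵀ
v_3 = (0, 0, 1, 0)ᵀ

Let N = A − (2)·I. We want v_3 with N^3 v_3 = 0 but N^2 v_3 ≠ 0; then v_{j-1} := N · v_j for j = 3, …, 2.

Pick v_3 = (0, 0, 1, 0)ᵀ.
Then v_2 = N · v_3 = (0, 1, 1, 1)ᵀ.
Then v_1 = N · v_2 = (1, 0, 1, 1)ᵀ.

Sanity check: (A − (2)·I) v_1 = (0, 0, 0, 0)ᵀ = 0. ✓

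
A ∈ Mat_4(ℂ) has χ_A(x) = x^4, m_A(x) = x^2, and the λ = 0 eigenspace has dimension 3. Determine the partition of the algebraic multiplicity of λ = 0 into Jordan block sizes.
Block sizes for λ = 0: [2, 1, 1]

Step 1 — from the characteristic polynomial, algebraic multiplicity of λ = 0 is 4. From dim ker(A − (0)·I) = 3, there are exactly 3 Jordan blocks for λ = 0.
Step 2 — from the minimal polynomial, the factor (x − 0)^2 tells us the largest block for λ = 0 has size 2.
Step 3 — with total size 4, 3 blocks, and largest block 2, the block sizes (in nonincreasing order) are [2, 1, 1].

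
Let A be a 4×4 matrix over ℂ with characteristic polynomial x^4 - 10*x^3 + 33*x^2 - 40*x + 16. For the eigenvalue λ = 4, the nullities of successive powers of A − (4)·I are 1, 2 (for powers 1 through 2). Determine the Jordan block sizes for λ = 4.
Block sizes for λ = 4: [2]

From the dimensions of kernels of powers, the number of Jordan blocks of size at least j is d_j − d_{j−1} where d_j = dim ker(N^j) (with d_0 = 0). Computing the differences gives [1, 1].
The number of blocks of size exactly k is (#blocks of size ≥ k) − (#blocks of size ≥ k + 1), so the partition is: 1 block(s) of size 2.
In nonincreasing order the block sizes are [2].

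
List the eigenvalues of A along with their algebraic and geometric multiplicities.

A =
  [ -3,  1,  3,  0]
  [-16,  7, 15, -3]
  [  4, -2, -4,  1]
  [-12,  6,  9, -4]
λ = -1: alg = 4, geom = 2

Step 1 — factor the characteristic polynomial to read off the algebraic multiplicities:
  χ_A(x) = (x + 1)^4

Step 2 — compute geometric multiplicities via the rank-nullity identity g(λ) = n − rank(A − λI):
  rank(A − (-1)·I) = 2, so dim ker(A − (-1)·I) = n − 2 = 2

Summary:
  λ = -1: algebraic multiplicity = 4, geometric multiplicity = 2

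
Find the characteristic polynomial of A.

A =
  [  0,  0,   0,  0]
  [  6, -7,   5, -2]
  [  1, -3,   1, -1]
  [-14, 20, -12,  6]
x^4

Expanding det(x·I − A) (e.g. by cofactor expansion or by noting that A is similar to its Jordan form J, which has the same characteristic polynomial as A) gives
  χ_A(x) = x^4
which factors as x^4. The eigenvalues (with algebraic multiplicities) are λ = 0 with multiplicity 4.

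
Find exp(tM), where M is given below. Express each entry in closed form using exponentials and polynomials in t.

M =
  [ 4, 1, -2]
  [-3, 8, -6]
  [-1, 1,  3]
e^{tM} =
  [-t*exp(5*t) + exp(5*t), t*exp(5*t), -2*t*exp(5*t)]
  [-3*t*exp(5*t), 3*t*exp(5*t) + exp(5*t), -6*t*exp(5*t)]
  [-t*exp(5*t), t*exp(5*t), -2*t*exp(5*t) + exp(5*t)]

Strategy: write M = P · J · P⁻¹ where J is a Jordan canonical form, so e^{tM} = P · e^{tJ} · P⁻¹, and e^{tJ} can be computed block-by-block.

M has Jordan form
J =
  [5, 1, 0]
  [0, 5, 0]
  [0, 0, 5]
(up to reordering of blocks).

Per-block formulas:
  For a 2×2 Jordan block J_2(5): exp(t · J_2(5)) = e^(5t)·(I + t·N), where N is the 2×2 nilpotent shift.
  For a 1×1 block at λ = 5: exp(t · [5]) = [e^(5t)].

After assembling e^{tJ} and conjugating by P, we get:

e^{tM} =
  [-t*exp(5*t) + exp(5*t), t*exp(5*t), -2*t*exp(5*t)]
  [-3*t*exp(5*t), 3*t*exp(5*t) + exp(5*t), -6*t*exp(5*t)]
  [-t*exp(5*t), t*exp(5*t), -2*t*exp(5*t) + exp(5*t)]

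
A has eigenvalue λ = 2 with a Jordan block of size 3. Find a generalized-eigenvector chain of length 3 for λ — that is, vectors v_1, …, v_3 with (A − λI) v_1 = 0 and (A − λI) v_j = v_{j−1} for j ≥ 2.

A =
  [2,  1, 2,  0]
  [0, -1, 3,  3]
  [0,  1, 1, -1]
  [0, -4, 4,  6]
A Jordan chain for λ = 2 of length 3:
v_1 = (-1, 0, 0, 0)ᵀ
v_2 = (1, -3, 1, -4)ᵀ
v_3 = (0, 1, 0, 0)ᵀ

Let N = A − (2)·I. We want v_3 with N^3 v_3 = 0 but N^2 v_3 ≠ 0; then v_{j-1} := N · v_j for j = 3, …, 2.

Pick v_3 = (0, 1, 0, 0)ᵀ.
Then v_2 = N · v_3 = (1, -3, 1, -4)ᵀ.
Then v_1 = N · v_2 = (-1, 0, 0, 0)ᵀ.

Sanity check: (A − (2)·I) v_1 = (0, 0, 0, 0)ᵀ = 0. ✓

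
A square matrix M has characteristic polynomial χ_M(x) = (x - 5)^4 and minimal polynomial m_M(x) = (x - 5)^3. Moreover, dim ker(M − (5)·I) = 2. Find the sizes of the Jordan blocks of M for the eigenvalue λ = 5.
Block sizes for λ = 5: [3, 1]

Step 1 — from the characteristic polynomial, algebraic multiplicity of λ = 5 is 4. From dim ker(M − (5)·I) = 2, there are exactly 2 Jordan blocks for λ = 5.
Step 2 — from the minimal polynomial, the factor (x − 5)^3 tells us the largest block for λ = 5 has size 3.
Step 3 — with total size 4, 2 blocks, and largest block 3, the block sizes (in nonincreasing order) are [3, 1].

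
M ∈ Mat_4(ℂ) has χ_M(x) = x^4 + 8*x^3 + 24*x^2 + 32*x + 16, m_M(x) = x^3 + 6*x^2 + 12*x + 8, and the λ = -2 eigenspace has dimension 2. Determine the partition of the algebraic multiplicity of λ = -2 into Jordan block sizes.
Block sizes for λ = -2: [3, 1]

Step 1 — from the characteristic polynomial, algebraic multiplicity of λ = -2 is 4. From dim ker(M − (-2)·I) = 2, there are exactly 2 Jordan blocks for λ = -2.
Step 2 — from the minimal polynomial, the factor (x + 2)^3 tells us the largest block for λ = -2 has size 3.
Step 3 — with total size 4, 2 blocks, and largest block 3, the block sizes (in nonincreasing order) are [3, 1].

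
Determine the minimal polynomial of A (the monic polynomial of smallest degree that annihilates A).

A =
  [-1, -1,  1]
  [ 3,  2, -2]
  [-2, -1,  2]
x^3 - 3*x^2 + 3*x - 1

The characteristic polynomial is χ_A(x) = (x - 1)^3, so the eigenvalues are known. The minimal polynomial is
  m_A(x) = Π_λ (x − λ)^{k_λ}
where k_λ is the size of the *largest* Jordan block for λ (equivalently, the smallest k with (A − λI)^k v = 0 for every generalised eigenvector v of λ).

  λ = 1: largest Jordan block has size 3, contributing (x − 1)^3

So m_A(x) = (x - 1)^3 = x^3 - 3*x^2 + 3*x - 1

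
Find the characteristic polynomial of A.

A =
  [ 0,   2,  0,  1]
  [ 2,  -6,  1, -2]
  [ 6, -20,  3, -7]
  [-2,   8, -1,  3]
x^4

Expanding det(x·I − A) (e.g. by cofactor expansion or by noting that A is similar to its Jordan form J, which has the same characteristic polynomial as A) gives
  χ_A(x) = x^4
which factors as x^4. The eigenvalues (with algebraic multiplicities) are λ = 0 with multiplicity 4.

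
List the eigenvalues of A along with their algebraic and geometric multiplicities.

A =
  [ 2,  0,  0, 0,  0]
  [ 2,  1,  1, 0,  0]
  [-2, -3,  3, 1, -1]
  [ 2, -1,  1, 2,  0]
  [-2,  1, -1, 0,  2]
λ = 2: alg = 5, geom = 3

Step 1 — factor the characteristic polynomial to read off the algebraic multiplicities:
  χ_A(x) = (x - 2)^5

Step 2 — compute geometric multiplicities via the rank-nullity identity g(λ) = n − rank(A − λI):
  rank(A − (2)·I) = 2, so dim ker(A − (2)·I) = n − 2 = 3

Summary:
  λ = 2: algebraic multiplicity = 5, geometric multiplicity = 3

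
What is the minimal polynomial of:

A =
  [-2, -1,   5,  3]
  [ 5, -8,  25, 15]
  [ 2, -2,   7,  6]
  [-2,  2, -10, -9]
x^2 + 6*x + 9

The characteristic polynomial is χ_A(x) = (x + 3)^4, so the eigenvalues are known. The minimal polynomial is
  m_A(x) = Π_λ (x − λ)^{k_λ}
where k_λ is the size of the *largest* Jordan block for λ (equivalently, the smallest k with (A − λI)^k v = 0 for every generalised eigenvector v of λ).

  λ = -3: largest Jordan block has size 2, contributing (x + 3)^2

So m_A(x) = (x + 3)^2 = x^2 + 6*x + 9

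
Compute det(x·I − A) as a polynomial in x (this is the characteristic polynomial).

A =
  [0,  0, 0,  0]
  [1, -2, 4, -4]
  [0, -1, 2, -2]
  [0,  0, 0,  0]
x^4

Expanding det(x·I − A) (e.g. by cofactor expansion or by noting that A is similar to its Jordan form J, which has the same characteristic polynomial as A) gives
  χ_A(x) = x^4
which factors as x^4. The eigenvalues (with algebraic multiplicities) are λ = 0 with multiplicity 4.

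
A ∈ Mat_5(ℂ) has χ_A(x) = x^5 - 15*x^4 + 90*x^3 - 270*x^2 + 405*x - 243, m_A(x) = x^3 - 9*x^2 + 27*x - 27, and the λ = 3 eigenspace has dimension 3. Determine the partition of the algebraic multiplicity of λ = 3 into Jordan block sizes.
Block sizes for λ = 3: [3, 1, 1]

Step 1 — from the characteristic polynomial, algebraic multiplicity of λ = 3 is 5. From dim ker(A − (3)·I) = 3, there are exactly 3 Jordan blocks for λ = 3.
Step 2 — from the minimal polynomial, the factor (x − 3)^3 tells us the largest block for λ = 3 has size 3.
Step 3 — with total size 5, 3 blocks, and largest block 3, the block sizes (in nonincreasing order) are [3, 1, 1].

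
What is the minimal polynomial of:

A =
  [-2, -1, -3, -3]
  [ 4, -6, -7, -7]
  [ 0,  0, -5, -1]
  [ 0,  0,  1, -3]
x^3 + 12*x^2 + 48*x + 64

The characteristic polynomial is χ_A(x) = (x + 4)^4, so the eigenvalues are known. The minimal polynomial is
  m_A(x) = Π_λ (x − λ)^{k_λ}
where k_λ is the size of the *largest* Jordan block for λ (equivalently, the smallest k with (A − λI)^k v = 0 for every generalised eigenvector v of λ).

  λ = -4: largest Jordan block has size 3, contributing (x + 4)^3

So m_A(x) = (x + 4)^3 = x^3 + 12*x^2 + 48*x + 64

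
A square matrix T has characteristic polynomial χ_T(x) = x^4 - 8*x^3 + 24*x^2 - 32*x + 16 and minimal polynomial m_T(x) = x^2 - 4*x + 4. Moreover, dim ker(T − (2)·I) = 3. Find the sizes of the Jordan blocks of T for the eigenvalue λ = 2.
Block sizes for λ = 2: [2, 1, 1]

Step 1 — from the characteristic polynomial, algebraic multiplicity of λ = 2 is 4. From dim ker(T − (2)·I) = 3, there are exactly 3 Jordan blocks for λ = 2.
Step 2 — from the minimal polynomial, the factor (x − 2)^2 tells us the largest block for λ = 2 has size 2.
Step 3 — with total size 4, 3 blocks, and largest block 2, the block sizes (in nonincreasing order) are [2, 1, 1].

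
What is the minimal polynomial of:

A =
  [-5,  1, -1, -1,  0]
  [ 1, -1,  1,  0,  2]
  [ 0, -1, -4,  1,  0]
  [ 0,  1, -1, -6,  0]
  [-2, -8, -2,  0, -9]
x^3 + 15*x^2 + 75*x + 125

The characteristic polynomial is χ_A(x) = (x + 5)^5, so the eigenvalues are known. The minimal polynomial is
  m_A(x) = Π_λ (x − λ)^{k_λ}
where k_λ is the size of the *largest* Jordan block for λ (equivalently, the smallest k with (A − λI)^k v = 0 for every generalised eigenvector v of λ).

  λ = -5: largest Jordan block has size 3, contributing (x + 5)^3

So m_A(x) = (x + 5)^3 = x^3 + 15*x^2 + 75*x + 125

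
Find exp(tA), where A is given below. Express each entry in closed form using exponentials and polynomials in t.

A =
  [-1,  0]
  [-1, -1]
e^{tA} =
  [exp(-t), 0]
  [-t*exp(-t), exp(-t)]

Strategy: write A = P · J · P⁻¹ where J is a Jordan canonical form, so e^{tA} = P · e^{tJ} · P⁻¹, and e^{tJ} can be computed block-by-block.

A has Jordan form
J =
  [-1,  1]
  [ 0, -1]
(up to reordering of blocks).

Per-block formulas:
  For a 2×2 Jordan block J_2(-1): exp(t · J_2(-1)) = e^(-1t)·(I + t·N), where N is the 2×2 nilpotent shift.

After assembling e^{tJ} and conjugating by P, we get:

e^{tA} =
  [exp(-t), 0]
  [-t*exp(-t), exp(-t)]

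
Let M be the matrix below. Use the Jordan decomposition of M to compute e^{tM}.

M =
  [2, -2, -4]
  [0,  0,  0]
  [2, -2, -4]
e^{tM} =
  [2 - exp(-2*t), -1 + exp(-2*t), -2 + 2*exp(-2*t)]
  [0, 1, 0]
  [1 - exp(-2*t), -1 + exp(-2*t), -1 + 2*exp(-2*t)]

Strategy: write M = P · J · P⁻¹ where J is a Jordan canonical form, so e^{tM} = P · e^{tJ} · P⁻¹, and e^{tJ} can be computed block-by-block.

M has Jordan form
J =
  [-2, 0, 0]
  [ 0, 0, 0]
  [ 0, 0, 0]
(up to reordering of blocks).

Per-block formulas:
  For a 1×1 block at λ = 0: exp(t · [0]) = [e^(0t)].
  For a 1×1 block at λ = -2: exp(t · [-2]) = [e^(-2t)].

After assembling e^{tJ} and conjugating by P, we get:

e^{tM} =
  [2 - exp(-2*t), -1 + exp(-2*t), -2 + 2*exp(-2*t)]
  [0, 1, 0]
  [1 - exp(-2*t), -1 + exp(-2*t), -1 + 2*exp(-2*t)]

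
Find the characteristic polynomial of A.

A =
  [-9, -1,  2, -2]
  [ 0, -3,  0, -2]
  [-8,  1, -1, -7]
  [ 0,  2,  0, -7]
x^4 + 20*x^3 + 150*x^2 + 500*x + 625

Expanding det(x·I − A) (e.g. by cofactor expansion or by noting that A is similar to its Jordan form J, which has the same characteristic polynomial as A) gives
  χ_A(x) = x^4 + 20*x^3 + 150*x^2 + 500*x + 625
which factors as (x + 5)^4. The eigenvalues (with algebraic multiplicities) are λ = -5 with multiplicity 4.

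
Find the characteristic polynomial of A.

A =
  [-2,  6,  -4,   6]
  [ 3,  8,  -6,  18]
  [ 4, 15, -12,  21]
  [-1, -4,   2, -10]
x^4 + 16*x^3 + 96*x^2 + 256*x + 256

Expanding det(x·I − A) (e.g. by cofactor expansion or by noting that A is similar to its Jordan form J, which has the same characteristic polynomial as A) gives
  χ_A(x) = x^4 + 16*x^3 + 96*x^2 + 256*x + 256
which factors as (x + 4)^4. The eigenvalues (with algebraic multiplicities) are λ = -4 with multiplicity 4.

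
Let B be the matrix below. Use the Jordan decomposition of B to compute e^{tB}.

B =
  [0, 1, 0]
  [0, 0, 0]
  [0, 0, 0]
e^{tB} =
  [1, t, 0]
  [0, 1, 0]
  [0, 0, 1]

Strategy: write B = P · J · P⁻¹ where J is a Jordan canonical form, so e^{tB} = P · e^{tJ} · P⁻¹, and e^{tJ} can be computed block-by-block.

B has Jordan form
J =
  [0, 1, 0]
  [0, 0, 0]
  [0, 0, 0]
(up to reordering of blocks).

Per-block formulas:
  For a 2×2 Jordan block J_2(0): exp(t · J_2(0)) = e^(0t)·(I + t·N), where N is the 2×2 nilpotent shift.
  For a 1×1 block at λ = 0: exp(t · [0]) = [e^(0t)].

After assembling e^{tJ} and conjugating by P, we get:

e^{tB} =
  [1, t, 0]
  [0, 1, 0]
  [0, 0, 1]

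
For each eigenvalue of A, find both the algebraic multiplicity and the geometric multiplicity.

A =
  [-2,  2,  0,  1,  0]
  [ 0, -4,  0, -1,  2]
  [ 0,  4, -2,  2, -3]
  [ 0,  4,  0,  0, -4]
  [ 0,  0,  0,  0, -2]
λ = -2: alg = 5, geom = 3

Step 1 — factor the characteristic polynomial to read off the algebraic multiplicities:
  χ_A(x) = (x + 2)^5

Step 2 — compute geometric multiplicities via the rank-nullity identity g(λ) = n − rank(A − λI):
  rank(A − (-2)·I) = 2, so dim ker(A − (-2)·I) = n − 2 = 3

Summary:
  λ = -2: algebraic multiplicity = 5, geometric multiplicity = 3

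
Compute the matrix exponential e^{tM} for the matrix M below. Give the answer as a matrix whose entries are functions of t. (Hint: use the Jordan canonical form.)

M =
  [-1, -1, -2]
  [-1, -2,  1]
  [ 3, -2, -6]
e^{tM} =
  [-t^2*exp(-3*t)/2 + 2*t*exp(-3*t) + exp(-3*t), t^2*exp(-3*t)/2 - t*exp(-3*t), t^2*exp(-3*t)/2 - 2*t*exp(-3*t)]
  [-t*exp(-3*t), t*exp(-3*t) + exp(-3*t), t*exp(-3*t)]
  [-t^2*exp(-3*t)/2 + 3*t*exp(-3*t), t^2*exp(-3*t)/2 - 2*t*exp(-3*t), t^2*exp(-3*t)/2 - 3*t*exp(-3*t) + exp(-3*t)]

Strategy: write M = P · J · P⁻¹ where J is a Jordan canonical form, so e^{tM} = P · e^{tJ} · P⁻¹, and e^{tJ} can be computed block-by-block.

M has Jordan form
J =
  [-3,  1,  0]
  [ 0, -3,  1]
  [ 0,  0, -3]
(up to reordering of blocks).

Per-block formulas:
  For a 3×3 Jordan block J_3(-3): exp(t · J_3(-3)) = e^(-3t)·(I + t·N + (t^2/2)·N^2), where N is the 3×3 nilpotent shift.

After assembling e^{tJ} and conjugating by P, we get:

e^{tM} =
  [-t^2*exp(-3*t)/2 + 2*t*exp(-3*t) + exp(-3*t), t^2*exp(-3*t)/2 - t*exp(-3*t), t^2*exp(-3*t)/2 - 2*t*exp(-3*t)]
  [-t*exp(-3*t), t*exp(-3*t) + exp(-3*t), t*exp(-3*t)]
  [-t^2*exp(-3*t)/2 + 3*t*exp(-3*t), t^2*exp(-3*t)/2 - 2*t*exp(-3*t), t^2*exp(-3*t)/2 - 3*t*exp(-3*t) + exp(-3*t)]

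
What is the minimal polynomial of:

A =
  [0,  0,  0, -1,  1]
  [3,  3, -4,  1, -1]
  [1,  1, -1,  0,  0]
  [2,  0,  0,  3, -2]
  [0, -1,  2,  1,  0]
x^3 - 3*x^2 + 3*x - 1

The characteristic polynomial is χ_A(x) = (x - 1)^5, so the eigenvalues are known. The minimal polynomial is
  m_A(x) = Π_λ (x − λ)^{k_λ}
where k_λ is the size of the *largest* Jordan block for λ (equivalently, the smallest k with (A − λI)^k v = 0 for every generalised eigenvector v of λ).

  λ = 1: largest Jordan block has size 3, contributing (x − 1)^3

So m_A(x) = (x - 1)^3 = x^3 - 3*x^2 + 3*x - 1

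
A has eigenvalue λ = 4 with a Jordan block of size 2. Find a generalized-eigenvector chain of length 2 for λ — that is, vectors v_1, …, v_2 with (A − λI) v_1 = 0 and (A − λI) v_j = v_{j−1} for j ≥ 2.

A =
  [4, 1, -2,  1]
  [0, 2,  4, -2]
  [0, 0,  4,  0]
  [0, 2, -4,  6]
A Jordan chain for λ = 4 of length 2:
v_1 = (1, -2, 0, 2)ᵀ
v_2 = (0, 1, 0, 0)ᵀ

Let N = A − (4)·I. We want v_2 with N^2 v_2 = 0 but N^1 v_2 ≠ 0; then v_{j-1} := N · v_j for j = 2, …, 2.

Pick v_2 = (0, 1, 0, 0)ᵀ.
Then v_1 = N · v_2 = (1, -2, 0, 2)ᵀ.

Sanity check: (A − (4)·I) v_1 = (0, 0, 0, 0)ᵀ = 0. ✓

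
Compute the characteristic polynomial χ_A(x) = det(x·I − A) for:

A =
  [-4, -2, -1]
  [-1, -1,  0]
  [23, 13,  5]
x^3

Expanding det(x·I − A) (e.g. by cofactor expansion or by noting that A is similar to its Jordan form J, which has the same characteristic polynomial as A) gives
  χ_A(x) = x^3
which factors as x^3. The eigenvalues (with algebraic multiplicities) are λ = 0 with multiplicity 3.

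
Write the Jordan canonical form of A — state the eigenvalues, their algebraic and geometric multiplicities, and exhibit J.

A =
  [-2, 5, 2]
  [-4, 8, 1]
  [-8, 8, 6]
J_3(4)

The characteristic polynomial is
  det(x·I − A) = x^3 - 12*x^2 + 48*x - 64 = (x - 4)^3

Eigenvalues and multiplicities (the geometric multiplicity of λ is n − rank(A − λI), which equals the number of Jordan blocks for λ):
  λ = 4: algebraic multiplicity = 3, geometric multiplicity = 1

Determining the block sizes for each eigenvalue:
  λ = 4: one block (gm = 1), so the single block has size am = 3 → block sizes [3]

Assembling the blocks gives a Jordan form
J =
  [4, 1, 0]
  [0, 4, 1]
  [0, 0, 4]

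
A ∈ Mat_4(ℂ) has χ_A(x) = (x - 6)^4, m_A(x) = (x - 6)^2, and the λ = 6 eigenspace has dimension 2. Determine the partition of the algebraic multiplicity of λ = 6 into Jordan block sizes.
Block sizes for λ = 6: [2, 2]

Step 1 — from the characteristic polynomial, algebraic multiplicity of λ = 6 is 4. From dim ker(A − (6)·I) = 2, there are exactly 2 Jordan blocks for λ = 6.
Step 2 — from the minimal polynomial, the factor (x − 6)^2 tells us the largest block for λ = 6 has size 2.
Step 3 — with total size 4, 2 blocks, and largest block 2, the block sizes (in nonincreasing order) are [2, 2].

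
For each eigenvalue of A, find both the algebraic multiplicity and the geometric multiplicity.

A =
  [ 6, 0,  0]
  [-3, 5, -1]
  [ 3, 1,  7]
λ = 6: alg = 3, geom = 2

Step 1 — factor the characteristic polynomial to read off the algebraic multiplicities:
  χ_A(x) = (x - 6)^3

Step 2 — compute geometric multiplicities via the rank-nullity identity g(λ) = n − rank(A − λI):
  rank(A − (6)·I) = 1, so dim ker(A − (6)·I) = n − 1 = 2

Summary:
  λ = 6: algebraic multiplicity = 3, geometric multiplicity = 2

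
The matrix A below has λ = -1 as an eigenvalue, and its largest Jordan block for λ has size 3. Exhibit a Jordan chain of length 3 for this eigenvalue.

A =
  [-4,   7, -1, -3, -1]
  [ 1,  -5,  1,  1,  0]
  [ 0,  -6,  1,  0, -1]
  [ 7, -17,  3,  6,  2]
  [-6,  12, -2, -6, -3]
A Jordan chain for λ = -1 of length 3:
v_1 = (1, 0, 0, -1, 0)ᵀ
v_2 = (-3, 1, 0, 7, -6)ᵀ
v_3 = (1, 0, 0, 0, 0)ᵀ

Let N = A − (-1)·I. We want v_3 with N^3 v_3 = 0 but N^2 v_3 ≠ 0; then v_{j-1} := N · v_j for j = 3, …, 2.

Pick v_3 = (1, 0, 0, 0, 0)ᵀ.
Then v_2 = N · v_3 = (-3, 1, 0, 7, -6)ᵀ.
Then v_1 = N · v_2 = (1, 0, 0, -1, 0)ᵀ.

Sanity check: (A − (-1)·I) v_1 = (0, 0, 0, 0, 0)ᵀ = 0. ✓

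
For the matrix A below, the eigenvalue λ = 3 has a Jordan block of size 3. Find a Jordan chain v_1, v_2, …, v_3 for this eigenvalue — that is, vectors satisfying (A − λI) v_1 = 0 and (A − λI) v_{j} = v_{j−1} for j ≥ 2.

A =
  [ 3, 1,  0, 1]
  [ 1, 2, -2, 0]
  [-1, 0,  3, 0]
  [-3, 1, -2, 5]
A Jordan chain for λ = 3 of length 3:
v_1 = (0, 2, -1, -2)ᵀ
v_2 = (1, -1, 0, 1)ᵀ
v_3 = (0, 1, 0, 0)ᵀ

Let N = A − (3)·I. We want v_3 with N^3 v_3 = 0 but N^2 v_3 ≠ 0; then v_{j-1} := N · v_j for j = 3, …, 2.

Pick v_3 = (0, 1, 0, 0)ᵀ.
Then v_2 = N · v_3 = (1, -1, 0, 1)ᵀ.
Then v_1 = N · v_2 = (0, 2, -1, -2)ᵀ.

Sanity check: (A − (3)·I) v_1 = (0, 0, 0, 0)ᵀ = 0. ✓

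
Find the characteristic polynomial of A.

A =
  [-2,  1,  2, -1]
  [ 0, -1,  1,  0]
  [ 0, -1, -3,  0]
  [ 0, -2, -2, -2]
x^4 + 8*x^3 + 24*x^2 + 32*x + 16

Expanding det(x·I − A) (e.g. by cofactor expansion or by noting that A is similar to its Jordan form J, which has the same characteristic polynomial as A) gives
  χ_A(x) = x^4 + 8*x^3 + 24*x^2 + 32*x + 16
which factors as (x + 2)^4. The eigenvalues (with algebraic multiplicities) are λ = -2 with multiplicity 4.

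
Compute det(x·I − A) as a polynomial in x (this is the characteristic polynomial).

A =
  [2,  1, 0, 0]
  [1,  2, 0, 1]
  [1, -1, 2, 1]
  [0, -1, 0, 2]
x^4 - 8*x^3 + 24*x^2 - 32*x + 16

Expanding det(x·I − A) (e.g. by cofactor expansion or by noting that A is similar to its Jordan form J, which has the same characteristic polynomial as A) gives
  χ_A(x) = x^4 - 8*x^3 + 24*x^2 - 32*x + 16
which factors as (x - 2)^4. The eigenvalues (with algebraic multiplicities) are λ = 2 with multiplicity 4.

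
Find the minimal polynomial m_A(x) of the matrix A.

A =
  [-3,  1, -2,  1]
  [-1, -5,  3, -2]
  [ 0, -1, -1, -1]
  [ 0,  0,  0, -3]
x^3 + 9*x^2 + 27*x + 27

The characteristic polynomial is χ_A(x) = (x + 3)^4, so the eigenvalues are known. The minimal polynomial is
  m_A(x) = Π_λ (x − λ)^{k_λ}
where k_λ is the size of the *largest* Jordan block for λ (equivalently, the smallest k with (A − λI)^k v = 0 for every generalised eigenvector v of λ).

  λ = -3: largest Jordan block has size 3, contributing (x + 3)^3

So m_A(x) = (x + 3)^3 = x^3 + 9*x^2 + 27*x + 27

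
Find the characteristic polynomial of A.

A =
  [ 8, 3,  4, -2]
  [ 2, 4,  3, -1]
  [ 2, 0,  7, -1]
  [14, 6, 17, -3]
x^4 - 16*x^3 + 96*x^2 - 256*x + 256

Expanding det(x·I − A) (e.g. by cofactor expansion or by noting that A is similar to its Jordan form J, which has the same characteristic polynomial as A) gives
  χ_A(x) = x^4 - 16*x^3 + 96*x^2 - 256*x + 256
which factors as (x - 4)^4. The eigenvalues (with algebraic multiplicities) are λ = 4 with multiplicity 4.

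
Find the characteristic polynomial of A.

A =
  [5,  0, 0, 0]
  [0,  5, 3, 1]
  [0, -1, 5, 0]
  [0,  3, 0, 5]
x^4 - 20*x^3 + 150*x^2 - 500*x + 625

Expanding det(x·I − A) (e.g. by cofactor expansion or by noting that A is similar to its Jordan form J, which has the same characteristic polynomial as A) gives
  χ_A(x) = x^4 - 20*x^3 + 150*x^2 - 500*x + 625
which factors as (x - 5)^4. The eigenvalues (with algebraic multiplicities) are λ = 5 with multiplicity 4.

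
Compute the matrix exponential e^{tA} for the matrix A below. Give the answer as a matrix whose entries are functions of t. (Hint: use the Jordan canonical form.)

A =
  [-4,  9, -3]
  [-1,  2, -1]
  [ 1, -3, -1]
e^{tA} =
  [-3*t^2*exp(-t)/2 - 3*t*exp(-t) + exp(-t), 9*t^2*exp(-t)/2 + 9*t*exp(-t), -3*t*exp(-t)]
  [-t^2*exp(-t)/2 - t*exp(-t), 3*t^2*exp(-t)/2 + 3*t*exp(-t) + exp(-t), -t*exp(-t)]
  [t*exp(-t), -3*t*exp(-t), exp(-t)]

Strategy: write A = P · J · P⁻¹ where J is a Jordan canonical form, so e^{tA} = P · e^{tJ} · P⁻¹, and e^{tJ} can be computed block-by-block.

A has Jordan form
J =
  [-1,  1,  0]
  [ 0, -1,  1]
  [ 0,  0, -1]
(up to reordering of blocks).

Per-block formulas:
  For a 3×3 Jordan block J_3(-1): exp(t · J_3(-1)) = e^(-1t)·(I + t·N + (t^2/2)·N^2), where N is the 3×3 nilpotent shift.

After assembling e^{tJ} and conjugating by P, we get:

e^{tA} =
  [-3*t^2*exp(-t)/2 - 3*t*exp(-t) + exp(-t), 9*t^2*exp(-t)/2 + 9*t*exp(-t), -3*t*exp(-t)]
  [-t^2*exp(-t)/2 - t*exp(-t), 3*t^2*exp(-t)/2 + 3*t*exp(-t) + exp(-t), -t*exp(-t)]
  [t*exp(-t), -3*t*exp(-t), exp(-t)]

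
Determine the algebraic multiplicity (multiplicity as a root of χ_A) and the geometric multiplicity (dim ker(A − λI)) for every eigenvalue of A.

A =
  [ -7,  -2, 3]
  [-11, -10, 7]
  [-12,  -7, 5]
λ = -4: alg = 3, geom = 1

Step 1 — factor the characteristic polynomial to read off the algebraic multiplicities:
  χ_A(x) = (x + 4)^3

Step 2 — compute geometric multiplicities via the rank-nullity identity g(λ) = n − rank(A − λI):
  rank(A − (-4)·I) = 2, so dim ker(A − (-4)·I) = n − 2 = 1

Summary:
  λ = -4: algebraic multiplicity = 3, geometric multiplicity = 1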